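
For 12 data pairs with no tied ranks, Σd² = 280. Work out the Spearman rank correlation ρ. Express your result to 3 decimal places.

0.021

ρ = 1 − 6Σd² / [n(n²−1)] = 1 − 6×280 / (12×143)
  = 1 − 1680/1716 = 1 − 0.9790 ≈ 0.021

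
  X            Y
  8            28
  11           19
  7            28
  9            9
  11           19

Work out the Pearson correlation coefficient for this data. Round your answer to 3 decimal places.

n = 5, ΣX = 46, ΣY = 103, ΣX² = 436, ΣY² = 2371, ΣXY = 919
nΣXY − ΣXΣY = 4595 − 4738 = -143
nΣX² − (ΣX)² = 2180 − 2116 = 64; nΣY² − (ΣY)² = 11855 − 10609 = 1246
r = -143 / √(64 × 1246) = -143 / 282.3898 ≈ -0.506

-0.506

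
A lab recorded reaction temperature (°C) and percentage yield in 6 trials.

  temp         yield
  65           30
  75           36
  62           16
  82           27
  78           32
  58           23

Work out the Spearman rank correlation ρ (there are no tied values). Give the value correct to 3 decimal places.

0.543

Rank temp: 3, 4, 2, 6, 5, 1
Rank yield: 4, 6, 1, 3, 5, 2
d = rank(temp) − rank(yield): -1, -2, 1, 3, 0, -1; Σd² = 16
ρ = 1 − 6Σd² / [n(n²−1)] = 1 − 6×16 / (6×35) = 1 − 96/210 ≈ 0.543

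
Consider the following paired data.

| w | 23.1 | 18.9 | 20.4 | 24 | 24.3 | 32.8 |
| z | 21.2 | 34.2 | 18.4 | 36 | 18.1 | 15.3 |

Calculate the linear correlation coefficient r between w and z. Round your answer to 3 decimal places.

-0.499

n = 6, Σw = 143.5, Σz = 143.2, Σw² = 3549.31, Σz² = 3815.34, Σwz = 3317.13
nΣwz − ΣwΣz = 19902.78 − 20549.2 = -646.42
nΣw² − (Σw)² = 21295.86 − 20592.25 = 703.61; nΣz² − (Σz)² = 22892.04 − 20506.24 = 2385.8
r = -646.42 / √(703.61 × 2385.8) = -646.42 / 1295.6360 ≈ -0.499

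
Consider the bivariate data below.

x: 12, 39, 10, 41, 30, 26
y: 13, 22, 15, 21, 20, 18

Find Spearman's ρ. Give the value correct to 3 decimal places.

Rank x: 2, 5, 1, 6, 4, 3
Rank y: 1, 6, 2, 5, 4, 3
d = rank(x) − rank(y): 1, -1, -1, 1, 0, 0; Σd² = 4
ρ = 1 − 6Σd² / [n(n²−1)] = 1 − 6×4 / (6×35) = 1 − 24/210 ≈ 0.886

0.886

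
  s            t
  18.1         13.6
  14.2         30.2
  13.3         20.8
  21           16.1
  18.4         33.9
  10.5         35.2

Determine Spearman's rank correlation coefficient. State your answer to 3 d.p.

-0.486

Rank s: 4, 3, 2, 6, 5, 1
Rank t: 1, 4, 3, 2, 5, 6
d = rank(s) − rank(t): 3, -1, -1, 4, 0, -5; Σd² = 52
ρ = 1 − 6Σd² / [n(n²−1)] = 1 − 6×52 / (6×35) = 1 − 312/210 ≈ -0.486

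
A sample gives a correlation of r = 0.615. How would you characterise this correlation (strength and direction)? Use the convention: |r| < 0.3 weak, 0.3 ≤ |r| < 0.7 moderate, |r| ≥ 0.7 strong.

r = 0.615 > 0 so the relationship is positive.
|r| = 0.615, which falls in the moderate range.

moderate positive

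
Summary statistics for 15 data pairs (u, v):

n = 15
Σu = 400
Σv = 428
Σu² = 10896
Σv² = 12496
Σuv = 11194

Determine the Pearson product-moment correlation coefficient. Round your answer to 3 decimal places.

-0.860

r = (nΣuv − ΣuΣv) / √[(nΣu² − (Σu)²)(nΣv² − (Σv)²)]
Numerator: 15×11194 − 400×428 = -3290
Denominator: √[(163440 − 160000)(187440 − 183184)] = √[3440 × 4256] = 3826.3089
r = -3290 / 3826.3089 ≈ -0.860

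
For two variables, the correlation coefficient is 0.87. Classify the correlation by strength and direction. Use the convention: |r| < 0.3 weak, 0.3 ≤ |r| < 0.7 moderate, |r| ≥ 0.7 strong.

strong positive

r = 0.87 > 0 so the relationship is positive.
|r| = 0.87, which falls in the strong range.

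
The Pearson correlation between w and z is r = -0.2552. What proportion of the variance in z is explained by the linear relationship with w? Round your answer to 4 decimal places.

0.0651

r² = (-0.2552)² = 0.0651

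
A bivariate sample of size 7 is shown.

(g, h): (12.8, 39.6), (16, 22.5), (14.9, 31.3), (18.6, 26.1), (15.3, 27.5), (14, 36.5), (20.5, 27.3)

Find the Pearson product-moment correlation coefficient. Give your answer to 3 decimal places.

-0.674

n = 7, Σg = 112.1, Σh = 210.8, Σg² = 1838.15, Σh² = 6569.1, Σgh = 3310.11
nΣgh − ΣgΣh = 23170.77 − 23630.68 = -459.91
nΣg² − (Σg)² = 12867.05 − 12566.41 = 300.64; nΣh² − (Σh)² = 45983.7 − 44436.64 = 1547.06
r = -459.91 / √(300.64 × 1547.06) = -459.91 / 681.9884 ≈ -0.674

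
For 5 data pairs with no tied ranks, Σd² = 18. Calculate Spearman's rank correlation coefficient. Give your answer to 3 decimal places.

ρ = 1 − 6Σd² / [n(n²−1)] = 1 − 6×18 / (5×24)
  = 1 − 108/120 = 1 − 0.9000 ≈ 0.100

0.100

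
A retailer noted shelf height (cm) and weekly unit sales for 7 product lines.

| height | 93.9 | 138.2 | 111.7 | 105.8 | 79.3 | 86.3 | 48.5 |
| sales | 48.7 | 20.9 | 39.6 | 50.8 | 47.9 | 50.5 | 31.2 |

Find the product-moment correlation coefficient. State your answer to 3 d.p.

-0.273

n = 7, Σx = 663.7, Σy = 289.6, Σx² = 67675.41, Σy² = 12775.4, Σxy = 26929.09
nΣxy − ΣxΣy = 188503.63 − 192207.52 = -3703.89
nΣx² − (Σx)² = 473727.87 − 440497.69 = 33230.18; nΣy² − (Σy)² = 89427.8 − 83868.16 = 5559.64
r = -3703.89 / √(33230.18 × 5559.64) = -3703.89 / 13592.1977 ≈ -0.273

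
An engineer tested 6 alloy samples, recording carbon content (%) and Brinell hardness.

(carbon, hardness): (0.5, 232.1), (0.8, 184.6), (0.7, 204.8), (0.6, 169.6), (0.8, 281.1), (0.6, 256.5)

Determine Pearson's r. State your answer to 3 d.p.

0.070

n = 6, Σx = 4, Σy = 1328.7, Σx² = 2.74, Σy² = 303464.23, Σxy = 887.63
nΣxy − ΣxΣy = 5325.78 − 5314.8 = 10.98
nΣx² − (Σx)² = 16.44 − 16 = 0.44; nΣy² − (Σy)² = 1820785.38 − 1765443.69 = 55341.69
r = 10.98 / √(0.44 × 55341.69) = 10.98 / 156.0460 ≈ 0.070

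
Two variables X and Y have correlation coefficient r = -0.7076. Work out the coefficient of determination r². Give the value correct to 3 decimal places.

0.501

r² = (-0.7076)² = 0.501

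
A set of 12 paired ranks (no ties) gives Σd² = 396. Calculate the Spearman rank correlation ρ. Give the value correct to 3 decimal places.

ρ = 1 − 6Σd² / [n(n²−1)] = 1 − 6×396 / (12×143)
  = 1 − 2376/1716 = 1 − 1.3846 ≈ -0.385

-0.385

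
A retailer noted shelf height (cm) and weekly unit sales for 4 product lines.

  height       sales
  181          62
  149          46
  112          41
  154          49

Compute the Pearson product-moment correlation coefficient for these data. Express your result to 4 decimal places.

n = 4, Σx = 596, Σy = 198, Σx² = 91222, Σy² = 10042, Σxy = 30214
nΣxy − ΣxΣy = 120856 − 118008 = 2848
nΣx² − (Σx)² = 364888 − 355216 = 9672; nΣy² − (Σy)² = 40168 − 39204 = 964
r = 2848 / √(9672 × 964) = 2848 / 3053.4911 ≈ 0.9327

0.9327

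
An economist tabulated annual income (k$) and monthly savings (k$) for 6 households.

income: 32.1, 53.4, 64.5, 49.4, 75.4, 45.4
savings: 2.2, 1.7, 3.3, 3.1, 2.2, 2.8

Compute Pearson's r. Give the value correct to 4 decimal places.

0.0834

n = 6, Σx = 320.2, Σy = 15.3, Σx² = 18228.9, Σy² = 40.91, Σxy = 820.39
nΣxy − ΣxΣy = 4922.34 − 4899.06 = 23.28
nΣx² − (Σx)² = 109373.4 − 102528.04 = 6845.36; nΣy² − (Σy)² = 245.46 − 234.09 = 11.37
r = 23.28 / √(6845.36 × 11.37) = 23.28 / 278.9834 ≈ 0.0834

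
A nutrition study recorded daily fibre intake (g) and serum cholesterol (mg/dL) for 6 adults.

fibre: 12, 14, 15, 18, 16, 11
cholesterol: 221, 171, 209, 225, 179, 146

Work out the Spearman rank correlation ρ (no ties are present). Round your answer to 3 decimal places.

Rank fibre: 2, 3, 4, 6, 5, 1
Rank cholesterol: 5, 2, 4, 6, 3, 1
d = rank(fibre) − rank(cholesterol): -3, 1, 0, 0, 2, 0; Σd² = 14
ρ = 1 − 6Σd² / [n(n²−1)] = 1 − 6×14 / (6×35) = 1 − 84/210 ≈ 0.600

0.600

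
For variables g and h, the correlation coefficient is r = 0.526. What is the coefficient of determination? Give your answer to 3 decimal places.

r² = (0.526)² = 0.277

0.277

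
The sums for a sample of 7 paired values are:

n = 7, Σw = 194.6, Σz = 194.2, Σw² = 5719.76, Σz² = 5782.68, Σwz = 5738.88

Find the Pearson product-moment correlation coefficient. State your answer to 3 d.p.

0.972

r = (nΣwz − ΣwΣz) / √[(nΣw² − (Σw)²)(nΣz² − (Σz)²)]
Numerator: 7×5738.88 − 194.6×194.2 = 2380.84
Denominator: √[(40038.32 − 37869.16)(40478.76 − 37713.64)] = √[2169.16 × 2765.12] = 2449.0789
r = 2380.84 / 2449.0789 ≈ 0.972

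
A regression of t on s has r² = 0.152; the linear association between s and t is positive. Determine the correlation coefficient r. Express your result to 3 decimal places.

|r| = √0.152 = 0.390
The association is positive, so r = 0.390.

0.390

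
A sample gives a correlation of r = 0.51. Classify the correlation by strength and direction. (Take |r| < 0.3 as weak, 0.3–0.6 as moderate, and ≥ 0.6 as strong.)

moderate positive

r = 0.51 > 0 so the relationship is positive.
|r| = 0.51, which falls in the moderate range.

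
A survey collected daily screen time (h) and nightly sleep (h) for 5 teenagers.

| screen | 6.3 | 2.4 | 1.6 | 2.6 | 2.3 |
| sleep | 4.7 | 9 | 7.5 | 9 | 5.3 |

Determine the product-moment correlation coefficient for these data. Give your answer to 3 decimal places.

n = 5, Σx = 15.2, Σy = 35.5, Σx² = 60.06, Σy² = 268.43, Σxy = 98.8
nΣxy − ΣxΣy = 494 − 539.6 = -45.6
nΣx² − (Σx)² = 300.3 − 231.04 = 69.26; nΣy² − (Σy)² = 1342.15 − 1260.25 = 81.9
r = -45.6 / √(69.26 × 81.9) = -45.6 / 75.3153 ≈ -0.605

-0.605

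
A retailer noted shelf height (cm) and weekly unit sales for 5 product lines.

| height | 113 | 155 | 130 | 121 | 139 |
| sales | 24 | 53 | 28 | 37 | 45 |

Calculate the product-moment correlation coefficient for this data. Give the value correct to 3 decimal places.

0.887

n = 5, Σx = 658, Σy = 187, Σx² = 87656, Σy² = 7563, Σxy = 25299
nΣxy − ΣxΣy = 126495 − 123046 = 3449
nΣx² − (Σx)² = 438280 − 432964 = 5316; nΣy² − (Σy)² = 37815 − 34969 = 2846
r = 3449 / √(5316 × 2846) = 3449 / 3889.6447 ≈ 0.887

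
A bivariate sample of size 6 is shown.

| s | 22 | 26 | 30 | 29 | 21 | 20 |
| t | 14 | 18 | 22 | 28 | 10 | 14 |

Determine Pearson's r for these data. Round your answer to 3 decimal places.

0.888

n = 6, Σs = 148, Σt = 106, Σs² = 3742, Σt² = 2084, Σst = 2738
nΣst − ΣsΣt = 16428 − 15688 = 740
nΣs² − (Σs)² = 22452 − 21904 = 548; nΣt² − (Σt)² = 12504 − 11236 = 1268
r = 740 / √(548 × 1268) = 740 / 833.5850 ≈ 0.888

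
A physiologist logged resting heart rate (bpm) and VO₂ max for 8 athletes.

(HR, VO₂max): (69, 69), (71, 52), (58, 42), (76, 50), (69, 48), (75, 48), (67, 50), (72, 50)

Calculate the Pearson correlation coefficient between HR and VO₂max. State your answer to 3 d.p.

0.243

n = 8, Σx = 557, Σy = 409, Σx² = 39001, Σy² = 21337, Σxy = 28551
nΣxy − ΣxΣy = 228408 − 227813 = 595
nΣx² − (Σx)² = 312008 − 310249 = 1759; nΣy² − (Σy)² = 170696 − 167281 = 3415
r = 595 / √(1759 × 3415) = 595 / 2450.9151 ≈ 0.243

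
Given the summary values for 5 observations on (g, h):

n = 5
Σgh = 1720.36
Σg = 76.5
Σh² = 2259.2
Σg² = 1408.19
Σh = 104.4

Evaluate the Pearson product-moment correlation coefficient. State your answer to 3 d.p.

0.896

r = (nΣgh − ΣgΣh) / √[(nΣg² − (Σg)²)(nΣh² − (Σh)²)]
Numerator: 5×1720.36 − 76.5×104.4 = 615.2
Denominator: √[(7040.95 − 5852.25)(11296 − 10899.36)] = √[1188.7 × 396.64] = 686.6484
r = 615.2 / 686.6484 ≈ 0.896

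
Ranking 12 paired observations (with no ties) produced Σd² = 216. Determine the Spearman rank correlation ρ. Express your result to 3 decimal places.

ρ = 1 − 6Σd² / [n(n²−1)] = 1 − 6×216 / (12×143)
  = 1 − 1296/1716 = 1 − 0.7552 ≈ 0.245

0.245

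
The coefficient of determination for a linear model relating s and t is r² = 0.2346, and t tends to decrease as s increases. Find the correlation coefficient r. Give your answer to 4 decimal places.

-0.4844

|r| = √0.2346 = 0.4844
The association is negative, so r = −0.4844.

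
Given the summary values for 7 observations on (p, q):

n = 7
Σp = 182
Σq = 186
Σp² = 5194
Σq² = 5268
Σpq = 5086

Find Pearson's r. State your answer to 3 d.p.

r = (nΣpq − ΣpΣq) / √[(nΣp² − (Σp)²)(nΣq² − (Σq)²)]
Numerator: 7×5086 − 182×186 = 1750
Denominator: √[(36358 − 33124)(36876 − 34596)] = √[3234 × 2280] = 2715.4226
r = 1750 / 2715.4226 ≈ 0.644

0.644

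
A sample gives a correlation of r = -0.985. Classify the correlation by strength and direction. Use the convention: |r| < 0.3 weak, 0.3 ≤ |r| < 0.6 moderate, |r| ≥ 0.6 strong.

strong negative

r = -0.985 < 0 so the relationship is negative.
|r| = 0.985, which falls in the strong range.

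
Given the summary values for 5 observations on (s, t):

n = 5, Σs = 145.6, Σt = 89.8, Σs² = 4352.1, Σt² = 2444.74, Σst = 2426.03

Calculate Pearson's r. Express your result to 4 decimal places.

r = (nΣst − ΣsΣt) / √[(nΣs² − (Σs)²)(nΣt² − (Σt)²)]
Numerator: 5×2426.03 − 145.6×89.8 = -944.73
Denominator: √[(21760.5 − 21199.36)(12223.7 − 8064.04)] = √[561.14 × 4159.66] = 1527.7931
r = -944.73 / 1527.7931 ≈ -0.6184

-0.6184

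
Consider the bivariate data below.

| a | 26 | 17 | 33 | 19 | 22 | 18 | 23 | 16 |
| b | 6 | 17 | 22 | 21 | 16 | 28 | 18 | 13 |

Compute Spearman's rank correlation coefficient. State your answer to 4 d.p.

Rank a: 7, 2, 8, 4, 5, 3, 6, 1
Rank b: 1, 4, 7, 6, 3, 8, 5, 2
d = rank(a) − rank(b): 6, -2, 1, -2, 2, -5, 1, -1; Σd² = 76
ρ = 1 − 6Σd² / [n(n²−1)] = 1 − 6×76 / (8×63) = 1 − 456/504 ≈ 0.0952

0.0952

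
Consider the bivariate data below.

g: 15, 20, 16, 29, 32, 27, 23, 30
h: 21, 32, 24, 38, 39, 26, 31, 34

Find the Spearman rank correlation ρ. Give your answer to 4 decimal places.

Rank g: 1, 3, 2, 6, 8, 5, 4, 7
Rank h: 1, 5, 2, 7, 8, 3, 4, 6
d = rank(g) − rank(h): 0, -2, 0, -1, 0, 2, 0, 1; Σd² = 10
ρ = 1 − 6Σd² / [n(n²−1)] = 1 − 6×10 / (8×63) = 1 − 60/504 ≈ 0.8810

0.8810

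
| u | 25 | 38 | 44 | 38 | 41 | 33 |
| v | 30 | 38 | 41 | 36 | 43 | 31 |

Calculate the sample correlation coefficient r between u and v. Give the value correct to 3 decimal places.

0.900

n = 6, Σu = 219, Σv = 219, Σu² = 8219, Σv² = 8131, Σuv = 8152
nΣuv − ΣuΣv = 48912 − 47961 = 951
nΣu² − (Σu)² = 49314 − 47961 = 1353; nΣv² − (Σv)² = 48786 − 47961 = 825
r = 951 / √(1353 × 825) = 951 / 1056.5155 ≈ 0.900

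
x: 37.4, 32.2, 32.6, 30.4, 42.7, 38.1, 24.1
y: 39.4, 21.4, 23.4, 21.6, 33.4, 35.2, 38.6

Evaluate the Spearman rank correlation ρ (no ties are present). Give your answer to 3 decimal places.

0.214

Rank x: 5, 3, 4, 2, 7, 6, 1
Rank y: 7, 1, 3, 2, 4, 5, 6
d = rank(x) − rank(y): -2, 2, 1, 0, 3, 1, -5; Σd² = 44
ρ = 1 − 6Σd² / [n(n²−1)] = 1 − 6×44 / (7×48) = 1 − 264/336 ≈ 0.214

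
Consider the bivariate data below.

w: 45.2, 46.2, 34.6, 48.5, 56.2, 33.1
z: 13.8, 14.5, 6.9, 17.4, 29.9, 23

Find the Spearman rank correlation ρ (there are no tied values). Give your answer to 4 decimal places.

0.4286

Rank w: 3, 4, 2, 5, 6, 1
Rank z: 2, 3, 1, 4, 6, 5
d = rank(w) − rank(z): 1, 1, 1, 1, 0, -4; Σd² = 20
ρ = 1 − 6Σd² / [n(n²−1)] = 1 − 6×20 / (6×35) = 1 − 120/210 ≈ 0.4286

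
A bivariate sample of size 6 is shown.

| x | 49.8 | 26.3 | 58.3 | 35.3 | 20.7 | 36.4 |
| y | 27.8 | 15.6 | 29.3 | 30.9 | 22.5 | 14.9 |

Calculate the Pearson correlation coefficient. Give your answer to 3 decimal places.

0.551

n = 6, Σx = 226.8, Σy = 141, Σx² = 9570.16, Σy² = 3557.76, Σxy = 5601.79
nΣxy − ΣxΣy = 33610.74 − 31978.8 = 1631.94
nΣx² − (Σx)² = 57420.96 − 51438.24 = 5982.72; nΣy² − (Σy)² = 21346.56 − 19881 = 1465.56
r = 1631.94 / √(5982.72 × 1465.56) = 1631.94 / 2961.0868 ≈ 0.551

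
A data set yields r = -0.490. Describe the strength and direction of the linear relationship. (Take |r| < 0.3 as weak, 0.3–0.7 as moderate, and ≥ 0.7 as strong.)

r = -0.490 < 0 so the relationship is negative.
|r| = 0.490, which falls in the moderate range.

moderate negative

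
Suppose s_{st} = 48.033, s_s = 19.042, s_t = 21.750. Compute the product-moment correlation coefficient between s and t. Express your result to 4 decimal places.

0.1160

r = Cov(s,t) / (s_s · s_t) = 48.033 / (19.042 × 21.750)
  = 48.033 / 414.1635 ≈ 0.1160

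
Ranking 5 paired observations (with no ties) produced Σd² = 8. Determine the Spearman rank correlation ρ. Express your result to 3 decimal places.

0.600

ρ = 1 − 6Σd² / [n(n²−1)] = 1 − 6×8 / (5×24)
  = 1 − 48/120 = 1 − 0.4000 ≈ 0.600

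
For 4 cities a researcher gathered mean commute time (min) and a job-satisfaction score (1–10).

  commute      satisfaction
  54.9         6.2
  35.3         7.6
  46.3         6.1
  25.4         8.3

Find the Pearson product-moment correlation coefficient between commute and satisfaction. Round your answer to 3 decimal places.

-0.949

n = 4, Σx = 161.9, Σy = 28.2, Σx² = 7048.95, Σy² = 202.3, Σxy = 1101.91
nΣxy − ΣxΣy = 4407.64 − 4565.58 = -157.94
nΣx² − (Σx)² = 28195.8 − 26211.61 = 1984.19; nΣy² − (Σy)² = 809.2 − 795.24 = 13.96
r = -157.94 / √(1984.19 × 13.96) = -157.94 / 166.4310 ≈ -0.949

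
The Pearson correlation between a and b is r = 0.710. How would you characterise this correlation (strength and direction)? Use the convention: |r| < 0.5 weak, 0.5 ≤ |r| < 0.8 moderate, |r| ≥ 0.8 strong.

r = 0.710 > 0 so the relationship is positive.
|r| = 0.710, which falls in the moderate range.

moderate positive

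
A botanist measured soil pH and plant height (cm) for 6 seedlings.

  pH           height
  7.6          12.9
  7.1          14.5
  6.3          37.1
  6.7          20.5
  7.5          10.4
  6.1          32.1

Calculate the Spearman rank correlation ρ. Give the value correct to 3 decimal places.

Rank pH: 6, 4, 2, 3, 5, 1
Rank height: 2, 3, 6, 4, 1, 5
d = rank(pH) − rank(height): 4, 1, -4, -1, 4, -4; Σd² = 66
ρ = 1 − 6Σd² / [n(n²−1)] = 1 − 6×66 / (6×35) = 1 − 396/210 ≈ -0.886

-0.886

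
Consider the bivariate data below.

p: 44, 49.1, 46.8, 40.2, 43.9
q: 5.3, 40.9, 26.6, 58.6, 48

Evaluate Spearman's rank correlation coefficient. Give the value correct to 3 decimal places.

Rank p: 3, 5, 4, 1, 2
Rank q: 1, 3, 2, 5, 4
d = rank(p) − rank(q): 2, 2, 2, -4, -2; Σd² = 32
ρ = 1 − 6Σd² / [n(n²−1)] = 1 − 6×32 / (5×24) = 1 − 192/120 ≈ -0.600

-0.600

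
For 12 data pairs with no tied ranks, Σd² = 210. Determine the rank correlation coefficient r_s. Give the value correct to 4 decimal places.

ρ = 1 − 6Σd² / [n(n²−1)] = 1 − 6×210 / (12×143)
  = 1 − 1260/1716 = 1 − 0.73427 ≈ 0.2657

0.2657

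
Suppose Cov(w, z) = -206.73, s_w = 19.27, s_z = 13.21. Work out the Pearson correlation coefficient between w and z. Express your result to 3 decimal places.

r = Cov(w,z) / (s_w · s_z) = -206.73 / (19.27 × 13.21)
  = -206.73 / 254.5567 ≈ -0.812

-0.812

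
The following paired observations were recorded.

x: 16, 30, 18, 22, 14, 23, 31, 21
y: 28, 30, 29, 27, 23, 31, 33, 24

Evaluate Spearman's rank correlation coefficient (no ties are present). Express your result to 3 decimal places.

0.786

Rank x: 2, 7, 3, 5, 1, 6, 8, 4
Rank y: 4, 6, 5, 3, 1, 7, 8, 2
d = rank(x) − rank(y): -2, 1, -2, 2, 0, -1, 0, 2; Σd² = 18
ρ = 1 − 6Σd² / [n(n²−1)] = 1 − 6×18 / (8×63) = 1 − 108/504 ≈ 0.786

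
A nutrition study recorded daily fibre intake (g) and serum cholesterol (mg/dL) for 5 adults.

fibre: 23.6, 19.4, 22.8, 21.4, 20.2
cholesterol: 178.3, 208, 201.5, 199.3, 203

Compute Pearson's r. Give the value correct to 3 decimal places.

-0.803

n = 5, Σx = 107.4, Σy = 990.1, Σx² = 2319.16, Σy² = 196586.63, Σxy = 21202.9
nΣxy − ΣxΣy = 106014.5 − 106336.74 = -322.24
nΣx² − (Σx)² = 11595.8 − 11534.76 = 61.04; nΣy² − (Σy)² = 982933.15 − 980298.01 = 2635.14
r = -322.24 / √(61.04 × 2635.14) = -322.24 / 401.0598 ≈ -0.803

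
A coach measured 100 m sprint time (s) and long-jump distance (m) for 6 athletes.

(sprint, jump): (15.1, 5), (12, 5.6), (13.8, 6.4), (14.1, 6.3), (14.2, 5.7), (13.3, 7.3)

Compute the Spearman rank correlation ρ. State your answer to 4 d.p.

Rank sprint: 6, 1, 3, 4, 5, 2
Rank jump: 1, 2, 5, 4, 3, 6
d = rank(sprint) − rank(jump): 5, -1, -2, 0, 2, -4; Σd² = 50
ρ = 1 − 6Σd² / [n(n²−1)] = 1 − 6×50 / (6×35) = 1 − 300/210 ≈ -0.4286

-0.4286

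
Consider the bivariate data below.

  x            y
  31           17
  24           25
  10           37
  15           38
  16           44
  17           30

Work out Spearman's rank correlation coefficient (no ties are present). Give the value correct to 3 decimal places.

Rank x: 6, 5, 1, 2, 3, 4
Rank y: 1, 2, 4, 5, 6, 3
d = rank(x) − rank(y): 5, 3, -3, -3, -3, 1; Σd² = 62
ρ = 1 − 6Σd² / [n(n²−1)] = 1 − 6×62 / (6×35) = 1 − 372/210 ≈ -0.771

-0.771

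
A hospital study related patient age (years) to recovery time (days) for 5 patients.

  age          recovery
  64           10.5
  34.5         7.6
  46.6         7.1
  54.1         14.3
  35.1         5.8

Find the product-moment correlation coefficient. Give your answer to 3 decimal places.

0.697

n = 5, Σx = 234.3, Σy = 45.3, Σx² = 11616.63, Σy² = 456.55, Σxy = 2242.27
nΣxy − ΣxΣy = 11211.35 − 10613.79 = 597.56
nΣx² − (Σx)² = 58083.15 − 54896.49 = 3186.66; nΣy² − (Σy)² = 2282.75 − 2052.09 = 230.66
r = 597.56 / √(3186.66 × 230.66) = 597.56 / 857.3418 ≈ 0.697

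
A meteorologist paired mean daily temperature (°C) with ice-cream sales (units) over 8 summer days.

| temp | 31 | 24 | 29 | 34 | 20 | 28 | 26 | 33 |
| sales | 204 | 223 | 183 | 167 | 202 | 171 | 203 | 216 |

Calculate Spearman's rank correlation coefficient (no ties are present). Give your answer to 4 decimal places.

Rank temp: 6, 2, 5, 8, 1, 4, 3, 7
Rank sales: 6, 8, 3, 1, 4, 2, 5, 7
d = rank(temp) − rank(sales): 0, -6, 2, 7, -3, 2, -2, 0; Σd² = 106
ρ = 1 − 6Σd² / [n(n²−1)] = 1 − 6×106 / (8×63) = 1 − 636/504 ≈ -0.2619

-0.2619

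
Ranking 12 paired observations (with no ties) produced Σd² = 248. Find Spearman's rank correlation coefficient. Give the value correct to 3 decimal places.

0.133

ρ = 1 − 6Σd² / [n(n²−1)] = 1 − 6×248 / (12×143)
  = 1 − 1488/1716 = 1 − 0.8671 ≈ 0.133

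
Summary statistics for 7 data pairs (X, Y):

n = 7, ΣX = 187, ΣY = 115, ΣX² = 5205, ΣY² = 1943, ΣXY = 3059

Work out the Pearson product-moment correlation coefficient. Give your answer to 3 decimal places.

r = (nΣXY − ΣXΣY) / √[(nΣX² − (ΣX)²)(nΣY² − (ΣY)²)]
Numerator: 7×3059 − 187×115 = -92
Denominator: √[(36435 − 34969)(13601 − 13225)] = √[1466 × 376] = 742.4392
r = -92 / 742.4392 ≈ -0.124

-0.124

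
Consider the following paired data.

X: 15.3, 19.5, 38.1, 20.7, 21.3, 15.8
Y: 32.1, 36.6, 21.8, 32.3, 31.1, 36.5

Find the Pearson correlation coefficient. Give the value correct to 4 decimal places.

-0.9035

n = 6, ΣX = 130.7, ΣY = 190.4, ΣX² = 3197.77, ΣY² = 6187.96, ΣXY = 3943.15
nΣXY − ΣXΣY = 23658.9 − 24885.28 = -1226.38
nΣX² − (ΣX)² = 19186.62 − 17082.49 = 2104.13; nΣY² − (ΣY)² = 37127.76 − 36252.16 = 875.6
r = -1226.38 / √(2104.13 × 875.6) = -1226.38 / 1357.3416 ≈ -0.9035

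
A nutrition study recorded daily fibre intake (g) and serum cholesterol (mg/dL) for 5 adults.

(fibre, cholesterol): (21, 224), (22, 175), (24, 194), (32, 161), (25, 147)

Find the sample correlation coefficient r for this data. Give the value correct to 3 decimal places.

-0.593

n = 5, Σx = 124, Σy = 901, Σx² = 3150, Σy² = 165967, Σxy = 22037
nΣxy − ΣxΣy = 110185 − 111724 = -1539
nΣx² − (Σx)² = 15750 − 15376 = 374; nΣy² − (Σy)² = 829835 − 811801 = 18034
r = -1539 / √(374 × 18034) = -1539 / 2597.0591 ≈ -0.593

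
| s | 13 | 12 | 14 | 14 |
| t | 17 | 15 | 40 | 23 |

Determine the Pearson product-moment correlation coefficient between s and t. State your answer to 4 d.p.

n = 4, Σs = 53, Σt = 95, Σs² = 705, Σt² = 2643, Σst = 1283
nΣst − ΣsΣt = 5132 − 5035 = 97
nΣs² − (Σs)² = 2820 − 2809 = 11; nΣt² − (Σt)² = 10572 − 9025 = 1547
r = 97 / √(11 × 1547) = 97 / 130.4492 ≈ 0.7436

0.7436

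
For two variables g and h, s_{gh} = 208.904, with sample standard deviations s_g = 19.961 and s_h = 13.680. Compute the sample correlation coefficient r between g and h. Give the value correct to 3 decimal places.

r = Cov(g,h) / (s_g · s_h) = 208.904 / (19.961 × 13.680)
  = 208.904 / 273.0665 ≈ 0.765

0.765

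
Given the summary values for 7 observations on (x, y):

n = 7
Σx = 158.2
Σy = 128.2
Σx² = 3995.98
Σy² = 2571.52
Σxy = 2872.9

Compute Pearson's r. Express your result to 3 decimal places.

-0.080

r = (nΣxy − ΣxΣy) / √[(nΣx² − (Σx)²)(nΣy² − (Σy)²)]
Numerator: 7×2872.9 − 158.2×128.2 = -170.94
Denominator: √[(27971.86 − 25027.24)(18000.64 − 16435.24)] = √[2944.62 × 1565.4] = 2146.9765
r = -170.94 / 2146.9765 ≈ -0.080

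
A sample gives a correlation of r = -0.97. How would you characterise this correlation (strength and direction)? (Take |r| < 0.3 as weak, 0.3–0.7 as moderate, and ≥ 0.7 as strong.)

r = -0.97 < 0 so the relationship is negative.
|r| = 0.97, which falls in the strong range.

strong negative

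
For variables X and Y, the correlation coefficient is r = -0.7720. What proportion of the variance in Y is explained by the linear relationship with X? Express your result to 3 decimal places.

r² = (-0.7720)² = 0.596

0.596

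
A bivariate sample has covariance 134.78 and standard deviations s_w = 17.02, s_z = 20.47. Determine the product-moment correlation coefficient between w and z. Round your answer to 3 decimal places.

0.387

r = Cov(w,z) / (s_w · s_z) = 134.78 / (17.02 × 20.47)
  = 134.78 / 348.3994 ≈ 0.387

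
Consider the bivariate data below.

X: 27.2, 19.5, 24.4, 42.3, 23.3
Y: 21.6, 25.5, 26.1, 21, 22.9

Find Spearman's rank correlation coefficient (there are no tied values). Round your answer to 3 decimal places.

Rank X: 4, 1, 3, 5, 2
Rank Y: 2, 4, 5, 1, 3
d = rank(X) − rank(Y): 2, -3, -2, 4, -1; Σd² = 34
ρ = 1 − 6Σd² / [n(n²−1)] = 1 − 6×34 / (5×24) = 1 − 204/120 ≈ -0.700

-0.700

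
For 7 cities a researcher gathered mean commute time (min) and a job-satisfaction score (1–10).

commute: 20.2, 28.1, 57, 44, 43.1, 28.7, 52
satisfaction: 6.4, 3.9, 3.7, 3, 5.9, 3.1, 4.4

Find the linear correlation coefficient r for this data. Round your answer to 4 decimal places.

-0.2962

n = 7, Σx = 273.1, Σy = 30.4, Σx² = 11767.95, Σy² = 142.64, Σxy = 1153.83
nΣxy − ΣxΣy = 8076.81 − 8302.24 = -225.43
nΣx² − (Σx)² = 82375.65 − 74583.61 = 7792.04; nΣy² − (Σy)² = 998.48 − 924.16 = 74.32
r = -225.43 / √(7792.04 × 74.32) = -225.43 / 760.9891 ≈ -0.2962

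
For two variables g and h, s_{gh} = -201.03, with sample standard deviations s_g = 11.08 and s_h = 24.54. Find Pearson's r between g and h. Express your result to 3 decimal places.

-0.739

r = Cov(g,h) / (s_g · s_h) = -201.03 / (11.08 × 24.54)
  = -201.03 / 271.9032 ≈ -0.739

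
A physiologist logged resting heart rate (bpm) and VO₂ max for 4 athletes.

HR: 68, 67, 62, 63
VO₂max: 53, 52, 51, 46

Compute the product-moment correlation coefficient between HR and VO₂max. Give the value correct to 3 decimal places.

n = 4, Σx = 260, Σy = 202, Σx² = 16926, Σy² = 10230, Σxy = 13148
nΣxy − ΣxΣy = 52592 − 52520 = 72
nΣx² − (Σx)² = 67704 − 67600 = 104; nΣy² − (Σy)² = 40920 − 40804 = 116
r = 72 / √(104 × 116) = 72 / 109.8362 ≈ 0.656

0.656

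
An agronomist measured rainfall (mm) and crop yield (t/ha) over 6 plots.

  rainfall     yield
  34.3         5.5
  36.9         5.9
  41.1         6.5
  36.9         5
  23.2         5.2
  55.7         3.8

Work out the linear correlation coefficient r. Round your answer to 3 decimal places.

n = 6, Σx = 228.1, Σy = 31.9, Σx² = 9229.65, Σy² = 173.79, Σxy = 1190.31
nΣxy − ΣxΣy = 7141.86 − 7276.39 = -134.53
nΣx² − (Σx)² = 55377.9 − 52029.61 = 3348.29; nΣy² − (Σy)² = 1042.74 − 1017.61 = 25.13
r = -134.53 / √(3348.29 × 25.13) = -134.53 / 290.0733 ≈ -0.464

-0.464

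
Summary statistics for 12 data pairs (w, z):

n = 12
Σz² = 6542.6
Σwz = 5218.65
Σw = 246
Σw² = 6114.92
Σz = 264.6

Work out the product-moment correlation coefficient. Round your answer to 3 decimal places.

-0.236

r = (nΣwz − ΣwΣz) / √[(nΣw² − (Σw)²)(nΣz² − (Σz)²)]
Numerator: 12×5218.65 − 246×264.6 = -2467.8
Denominator: √[(73379.04 − 60516)(78511.2 − 70013.16)] = √[12863.04 × 8498.04] = 10455.1723
r = -2467.8 / 10455.1723 ≈ -0.236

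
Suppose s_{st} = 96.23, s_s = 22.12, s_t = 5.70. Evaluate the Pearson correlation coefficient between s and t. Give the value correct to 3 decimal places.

0.763

r = Cov(s,t) / (s_s · s_t) = 96.23 / (22.12 × 5.70)
  = 96.23 / 126.0840 ≈ 0.763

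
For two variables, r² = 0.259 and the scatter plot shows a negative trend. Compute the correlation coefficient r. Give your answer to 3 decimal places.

|r| = √0.259 = 0.509
The association is negative, so r = −0.509.

-0.509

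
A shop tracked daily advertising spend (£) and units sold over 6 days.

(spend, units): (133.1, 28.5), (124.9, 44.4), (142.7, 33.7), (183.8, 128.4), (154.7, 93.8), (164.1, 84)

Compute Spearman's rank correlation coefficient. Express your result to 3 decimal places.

Rank spend: 2, 1, 3, 6, 4, 5
Rank units: 1, 3, 2, 6, 5, 4
d = rank(spend) − rank(units): 1, -2, 1, 0, -1, 1; Σd² = 8
ρ = 1 − 6Σd² / [n(n²−1)] = 1 − 6×8 / (6×35) = 1 − 48/210 ≈ 0.771

0.771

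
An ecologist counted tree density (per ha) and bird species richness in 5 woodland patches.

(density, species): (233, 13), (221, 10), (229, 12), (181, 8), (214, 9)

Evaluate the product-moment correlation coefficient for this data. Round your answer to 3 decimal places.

n = 5, Σx = 1078, Σy = 52, Σx² = 234128, Σy² = 558, Σxy = 11361
nΣxy − ΣxΣy = 56805 − 56056 = 749
nΣx² − (Σx)² = 1170640 − 1162084 = 8556; nΣy² − (Σy)² = 2790 − 2704 = 86
r = 749 / √(8556 × 86) = 749 / 857.7972 ≈ 0.873

0.873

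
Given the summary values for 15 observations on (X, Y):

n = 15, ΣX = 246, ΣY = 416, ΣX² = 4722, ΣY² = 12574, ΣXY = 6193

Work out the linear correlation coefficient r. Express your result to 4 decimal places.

-0.7454

r = (nΣXY − ΣXΣY) / √[(nΣX² − (ΣX)²)(nΣY² − (ΣY)²)]
Numerator: 15×6193 − 246×416 = -9441
Denominator: √[(70830 − 60516)(188610 − 173056)] = √[10314 × 15554] = 12665.8579
r = -9441 / 12665.8579 ≈ -0.7454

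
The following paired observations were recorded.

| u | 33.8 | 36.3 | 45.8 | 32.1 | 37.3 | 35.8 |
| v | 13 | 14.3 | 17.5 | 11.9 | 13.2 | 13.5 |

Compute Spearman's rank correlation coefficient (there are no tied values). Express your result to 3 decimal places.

Rank u: 2, 4, 6, 1, 5, 3
Rank v: 2, 5, 6, 1, 3, 4
d = rank(u) − rank(v): 0, -1, 0, 0, 2, -1; Σd² = 6
ρ = 1 − 6Σd² / [n(n²−1)] = 1 − 6×6 / (6×35) = 1 − 36/210 ≈ 0.829

0.829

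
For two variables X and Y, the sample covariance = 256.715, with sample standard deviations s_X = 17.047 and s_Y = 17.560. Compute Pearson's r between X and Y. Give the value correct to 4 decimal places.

r = Cov(X,Y) / (s_X · s_Y) = 256.715 / (17.047 × 17.560)
  = 256.715 / 299.3453 ≈ 0.8576

0.8576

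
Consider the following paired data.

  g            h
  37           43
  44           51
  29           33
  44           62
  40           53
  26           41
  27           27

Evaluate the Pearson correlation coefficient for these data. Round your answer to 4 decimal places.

n = 7, Σg = 247, Σh = 310, Σg² = 9087, Σh² = 14602, Σgh = 11435
nΣgh − ΣgΣh = 80045 − 76570 = 3475
nΣg² − (Σg)² = 63609 − 61009 = 2600; nΣh² − (Σh)² = 102214 − 96100 = 6114
r = 3475 / √(2600 × 6114) = 3475 / 3987.0290 ≈ 0.8716

0.8716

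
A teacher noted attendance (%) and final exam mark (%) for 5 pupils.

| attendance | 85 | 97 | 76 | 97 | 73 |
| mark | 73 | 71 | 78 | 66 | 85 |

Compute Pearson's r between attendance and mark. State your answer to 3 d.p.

n = 5, Σx = 428, Σy = 373, Σx² = 37148, Σy² = 28035, Σxy = 31627
nΣxy − ΣxΣy = 158135 − 159644 = -1509
nΣx² − (Σx)² = 185740 − 183184 = 2556; nΣy² − (Σy)² = 140175 − 139129 = 1046
r = -1509 / √(2556 × 1046) = -1509 / 1635.1073 ≈ -0.923

-0.923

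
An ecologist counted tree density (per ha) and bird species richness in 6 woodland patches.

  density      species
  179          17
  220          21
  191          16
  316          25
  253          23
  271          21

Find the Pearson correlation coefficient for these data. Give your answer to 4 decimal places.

0.9112

n = 6, Σx = 1430, Σy = 123, Σx² = 354228, Σy² = 2581, Σxy = 30129
nΣxy − ΣxΣy = 180774 − 175890 = 4884
nΣx² − (Σx)² = 2125368 − 2044900 = 80468; nΣy² − (Σy)² = 15486 − 15129 = 357
r = 4884 / √(80468 × 357) = 4884 / 5359.7645 ≈ 0.9112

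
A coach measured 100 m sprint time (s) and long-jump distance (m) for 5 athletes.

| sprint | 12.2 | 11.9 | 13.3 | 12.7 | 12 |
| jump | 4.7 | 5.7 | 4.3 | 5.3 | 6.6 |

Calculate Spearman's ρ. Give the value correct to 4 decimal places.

-0.8000

Rank sprint: 3, 1, 5, 4, 2
Rank jump: 2, 4, 1, 3, 5
d = rank(sprint) − rank(jump): 1, -3, 4, 1, -3; Σd² = 36
ρ = 1 − 6Σd² / [n(n²−1)] = 1 − 6×36 / (5×24) = 1 − 216/120 ≈ -0.8000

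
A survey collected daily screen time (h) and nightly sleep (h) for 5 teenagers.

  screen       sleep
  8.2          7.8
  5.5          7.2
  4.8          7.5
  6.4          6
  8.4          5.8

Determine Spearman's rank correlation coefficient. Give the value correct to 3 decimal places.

Rank screen: 4, 2, 1, 3, 5
Rank sleep: 5, 3, 4, 2, 1
d = rank(screen) − rank(sleep): -1, -1, -3, 1, 4; Σd² = 28
ρ = 1 − 6Σd² / [n(n²−1)] = 1 − 6×28 / (5×24) = 1 − 168/120 ≈ -0.400

-0.400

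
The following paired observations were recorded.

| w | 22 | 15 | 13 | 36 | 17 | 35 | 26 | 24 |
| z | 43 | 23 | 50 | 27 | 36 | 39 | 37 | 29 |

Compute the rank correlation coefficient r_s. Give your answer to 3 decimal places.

Rank w: 4, 2, 1, 8, 3, 7, 6, 5
Rank z: 7, 1, 8, 2, 4, 6, 5, 3
d = rank(w) − rank(z): -3, 1, -7, 6, -1, 1, 1, 2; Σd² = 102
ρ = 1 − 6Σd² / [n(n²−1)] = 1 − 6×102 / (8×63) = 1 − 612/504 ≈ -0.214

-0.214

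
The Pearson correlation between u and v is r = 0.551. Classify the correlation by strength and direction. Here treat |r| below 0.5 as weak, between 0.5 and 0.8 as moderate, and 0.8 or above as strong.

moderate positive

r = 0.551 > 0 so the relationship is positive.
|r| = 0.551, which falls in the moderate range.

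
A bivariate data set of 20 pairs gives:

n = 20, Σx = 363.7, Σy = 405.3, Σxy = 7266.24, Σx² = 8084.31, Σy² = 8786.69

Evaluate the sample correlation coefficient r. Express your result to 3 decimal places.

r = (nΣxy − ΣxΣy) / √[(nΣx² − (Σx)²)(nΣy² − (Σy)²)]
Numerator: 20×7266.24 − 363.7×405.3 = -2082.81
Denominator: √[(161686.2 − 132277.69)(175733.8 − 164268.09)] = √[29408.51 × 11465.71] = 18362.7189
r = -2082.81 / 18362.7189 ≈ -0.113

-0.113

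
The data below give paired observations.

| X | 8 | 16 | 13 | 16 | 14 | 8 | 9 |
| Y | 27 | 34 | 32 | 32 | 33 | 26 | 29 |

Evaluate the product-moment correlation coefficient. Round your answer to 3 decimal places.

n = 7, ΣX = 84, ΣY = 213, ΣX² = 1086, ΣY² = 6539, ΣXY = 2619
nΣXY − ΣXΣY = 18333 − 17892 = 441
nΣX² − (ΣX)² = 7602 − 7056 = 546; nΣY² − (ΣY)² = 45773 − 45369 = 404
r = 441 / √(546 × 404) = 441 / 469.6637 ≈ 0.939

0.939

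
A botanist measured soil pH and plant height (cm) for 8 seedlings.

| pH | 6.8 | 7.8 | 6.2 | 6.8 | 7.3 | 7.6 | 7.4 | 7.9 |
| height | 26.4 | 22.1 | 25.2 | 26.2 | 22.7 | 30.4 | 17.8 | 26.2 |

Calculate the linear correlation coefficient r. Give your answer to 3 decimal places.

n = 8, Σx = 57.8, Σy = 197, Σx² = 419.98, Σy² = 4949.58, Σxy = 1421.75
nΣxy − ΣxΣy = 11374 − 11386.6 = -12.6
nΣx² − (Σx)² = 3359.84 − 3340.84 = 19; nΣy² − (Σy)² = 39596.64 − 38809 = 787.64
r = -12.6 / √(19 × 787.64) = -12.6 / 122.3322 ≈ -0.103

-0.103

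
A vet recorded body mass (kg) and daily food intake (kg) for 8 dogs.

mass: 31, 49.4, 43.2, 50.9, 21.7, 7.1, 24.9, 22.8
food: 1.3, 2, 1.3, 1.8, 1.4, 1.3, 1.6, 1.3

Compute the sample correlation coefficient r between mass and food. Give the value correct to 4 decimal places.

n = 8, Σx = 251, Σy = 12, Σx² = 9519.56, Σy² = 18.52, Σxy = 395.97
nΣxy − ΣxΣy = 3167.76 − 3012 = 155.76
nΣx² − (Σx)² = 76156.48 − 63001 = 13155.48; nΣy² − (Σy)² = 148.16 − 144 = 4.16
r = 155.76 / √(13155.48 × 4.16) = 155.76 / 233.9376 ≈ 0.6658

0.6658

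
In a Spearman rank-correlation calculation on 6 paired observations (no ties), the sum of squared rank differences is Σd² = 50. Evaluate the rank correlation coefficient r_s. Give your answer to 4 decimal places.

-0.4286

ρ = 1 − 6Σd² / [n(n²−1)] = 1 − 6×50 / (6×35)
  = 1 − 300/210 = 1 − 1.42857 ≈ -0.4286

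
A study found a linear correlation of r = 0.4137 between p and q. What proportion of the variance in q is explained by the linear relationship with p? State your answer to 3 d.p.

0.171

r² = (0.4137)² = 0.171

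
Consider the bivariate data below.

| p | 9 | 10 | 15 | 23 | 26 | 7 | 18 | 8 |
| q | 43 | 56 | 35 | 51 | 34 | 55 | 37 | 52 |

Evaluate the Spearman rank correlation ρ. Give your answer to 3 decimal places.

-0.667

Rank p: 3, 4, 5, 7, 8, 1, 6, 2
Rank q: 4, 8, 2, 5, 1, 7, 3, 6
d = rank(p) − rank(q): -1, -4, 3, 2, 7, -6, 3, -4; Σd² = 140
ρ = 1 − 6Σd² / [n(n²−1)] = 1 − 6×140 / (8×63) = 1 − 840/504 ≈ -0.667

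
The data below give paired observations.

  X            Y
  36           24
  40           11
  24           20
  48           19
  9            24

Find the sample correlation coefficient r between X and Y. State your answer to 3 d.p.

n = 5, ΣX = 157, ΣY = 98, ΣX² = 5857, ΣY² = 2034, ΣXY = 2912
nΣXY − ΣXΣY = 14560 − 15386 = -826
nΣX² − (ΣX)² = 29285 − 24649 = 4636; nΣY² − (ΣY)² = 10170 − 9604 = 566
r = -826 / √(4636 × 566) = -826 / 1619.8691 ≈ -0.510

-0.510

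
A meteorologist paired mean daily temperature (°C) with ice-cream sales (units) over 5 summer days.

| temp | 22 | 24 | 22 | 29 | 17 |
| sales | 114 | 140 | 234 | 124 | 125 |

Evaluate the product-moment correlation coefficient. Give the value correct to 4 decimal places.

n = 5, Σx = 114, Σy = 737, Σx² = 2674, Σy² = 118353, Σxy = 16737
nΣxy − ΣxΣy = 83685 − 84018 = -333
nΣx² − (Σx)² = 13370 − 12996 = 374; nΣy² − (Σy)² = 591765 − 543169 = 48596
r = -333 / √(374 × 48596) = -333 / 4263.2035 ≈ -0.0781

-0.0781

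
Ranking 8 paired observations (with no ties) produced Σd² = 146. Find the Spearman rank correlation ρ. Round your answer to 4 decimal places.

-0.7381

ρ = 1 − 6Σd² / [n(n²−1)] = 1 − 6×146 / (8×63)
  = 1 − 876/504 = 1 − 1.73810 ≈ -0.7381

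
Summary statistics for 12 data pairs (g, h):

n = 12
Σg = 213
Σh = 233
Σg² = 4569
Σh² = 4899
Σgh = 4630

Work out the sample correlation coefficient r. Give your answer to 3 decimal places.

r = (nΣgh − ΣgΣh) / √[(nΣg² − (Σg)²)(nΣh² − (Σh)²)]
Numerator: 12×4630 − 213×233 = 5931
Denominator: √[(54828 − 45369)(58788 − 54289)] = √[9459 × 4499] = 6523.4991
r = 5931 / 6523.4991 ≈ 0.909

0.909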